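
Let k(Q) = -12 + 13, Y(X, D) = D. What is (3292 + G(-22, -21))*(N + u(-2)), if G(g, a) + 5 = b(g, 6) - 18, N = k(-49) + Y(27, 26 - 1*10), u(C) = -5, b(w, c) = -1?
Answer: 39216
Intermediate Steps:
k(Q) = 1
N = 17 (N = 1 + (26 - 1*10) = 1 + (26 - 10) = 1 + 16 = 17)
G(g, a) = -24 (G(g, a) = -5 + (-1 - 18) = -5 - 19 = -24)
(3292 + G(-22, -21))*(N + u(-2)) = (3292 - 24)*(17 - 5) = 3268*12 = 39216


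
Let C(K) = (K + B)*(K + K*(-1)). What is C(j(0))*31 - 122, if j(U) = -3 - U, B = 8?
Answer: -122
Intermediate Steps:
C(K) = 0 (C(K) = (K + 8)*(K + K*(-1)) = (8 + K)*(K - K) = (8 + K)*0 = 0)
C(j(0))*31 - 122 = 0*31 - 122 = 0 - 122 = -122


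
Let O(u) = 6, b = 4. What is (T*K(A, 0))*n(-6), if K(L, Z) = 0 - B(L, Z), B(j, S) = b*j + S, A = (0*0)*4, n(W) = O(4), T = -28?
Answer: 0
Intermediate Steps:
n(W) = 6
A = 0 (A = 0*4 = 0)
B(j, S) = S + 4*j (B(j, S) = 4*j + S = S + 4*j)
K(L, Z) = -Z - 4*L (K(L, Z) = 0 - (Z + 4*L) = 0 + (-Z - 4*L) = -Z - 4*L)
(T*K(A, 0))*n(-6) = -28*(-1*0 - 4*0)*6 = -28*(0 + 0)*6 = -28*0*6 = 0*6 = 0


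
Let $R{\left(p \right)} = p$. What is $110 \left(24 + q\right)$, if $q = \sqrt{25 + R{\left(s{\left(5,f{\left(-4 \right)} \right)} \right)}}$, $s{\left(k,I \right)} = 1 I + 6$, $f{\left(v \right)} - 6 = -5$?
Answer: $2640 + 440 \sqrt{2} \approx 3262.3$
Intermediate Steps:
$f{\left(v \right)} = 1$ ($f{\left(v \right)} = 6 - 5 = 1$)
$s{\left(k,I \right)} = 6 + I$ ($s{\left(k,I \right)} = I + 6 = 6 + I$)
$q = 4 \sqrt{2}$ ($q = \sqrt{25 + \left(6 + 1\right)} = \sqrt{25 + 7} = \sqrt{32} = 4 \sqrt{2} \approx 5.6569$)
$110 \left(24 + q\right) = 110 \left(24 + 4 \sqrt{2}\right) = 2640 + 440 \sqrt{2}$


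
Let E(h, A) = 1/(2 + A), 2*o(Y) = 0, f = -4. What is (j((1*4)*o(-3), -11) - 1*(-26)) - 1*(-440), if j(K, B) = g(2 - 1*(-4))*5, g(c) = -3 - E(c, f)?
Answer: 907/2 ≈ 453.50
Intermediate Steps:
o(Y) = 0 (o(Y) = (½)*0 = 0)
g(c) = -5/2 (g(c) = -3 - 1/(2 - 4) = -3 - 1/(-2) = -3 - 1*(-½) = -3 + ½ = -5/2)
j(K, B) = -25/2 (j(K, B) = -5/2*5 = -25/2)
(j((1*4)*o(-3), -11) - 1*(-26)) - 1*(-440) = (-25/2 - 1*(-26)) - 1*(-440) = (-25/2 + 26) + 440 = 27/2 + 440 = 907/2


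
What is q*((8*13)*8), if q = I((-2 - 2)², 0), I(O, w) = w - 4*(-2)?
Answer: 6656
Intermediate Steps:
I(O, w) = 8 + w (I(O, w) = w + 8 = 8 + w)
q = 8 (q = 8 + 0 = 8)
q*((8*13)*8) = 8*((8*13)*8) = 8*(104*8) = 8*832 = 6656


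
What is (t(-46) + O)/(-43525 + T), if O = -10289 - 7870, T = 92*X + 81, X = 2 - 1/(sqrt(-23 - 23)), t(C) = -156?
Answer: 198076725/467856946 + 18315*I*sqrt(46)/935713892 ≈ 0.42337 + 0.00013275*I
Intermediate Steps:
X = 2 + I*sqrt(46)/46 (X = 2 - 1/(sqrt(-46)) = 2 - 1/(I*sqrt(46)) = 2 - (-1)*I*sqrt(46)/46 = 2 + I*sqrt(46)/46 ≈ 2.0 + 0.14744*I)
T = 265 + 2*I*sqrt(46) (T = 92*(2 + I*sqrt(46)/46) + 81 = (184 + 2*I*sqrt(46)) + 81 = 265 + 2*I*sqrt(46) ≈ 265.0 + 13.565*I)
O = -18159
(t(-46) + O)/(-43525 + T) = (-156 - 18159)/(-43525 + (265 + 2*I*sqrt(46))) = -18315/(-43260 + 2*I*sqrt(46))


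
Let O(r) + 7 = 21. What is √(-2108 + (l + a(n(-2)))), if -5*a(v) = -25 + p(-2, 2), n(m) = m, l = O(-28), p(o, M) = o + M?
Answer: I*√2089 ≈ 45.706*I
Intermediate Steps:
p(o, M) = M + o
O(r) = 14 (O(r) = -7 + 21 = 14)
l = 14
a(v) = 5 (a(v) = -(-25 + (2 - 2))/5 = -(-25 + 0)/5 = -⅕*(-25) = 5)
√(-2108 + (l + a(n(-2)))) = √(-2108 + (14 + 5)) = √(-2108 + 19) = √(-2089) = I*√2089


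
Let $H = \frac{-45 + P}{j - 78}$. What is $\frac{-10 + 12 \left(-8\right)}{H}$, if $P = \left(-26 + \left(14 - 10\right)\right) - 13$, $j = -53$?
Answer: $- \frac{6943}{40} \approx -173.57$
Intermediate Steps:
$P = -35$ ($P = \left(-26 + \left(14 - 10\right)\right) - 13 = \left(-26 + 4\right) - 13 = -22 - 13 = -35$)
$H = \frac{80}{131}$ ($H = \frac{-45 - 35}{-53 - 78} = - \frac{80}{-131} = \left(-80\right) \left(- \frac{1}{131}\right) = \frac{80}{131} \approx 0.61069$)
$\frac{-10 + 12 \left(-8\right)}{H} = \frac{-10 + 12 \left(-8\right)}{\frac{80}{131}} = \left(-10 - 96\right) \frac{131}{80} = \left(-106\right) \frac{131}{80} = - \frac{6943}{40}$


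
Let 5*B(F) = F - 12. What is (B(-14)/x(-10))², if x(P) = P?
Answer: 169/625 ≈ 0.27040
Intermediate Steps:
B(F) = -12/5 + F/5 (B(F) = (F - 12)/5 = (-12 + F)/5 = -12/5 + F/5)
(B(-14)/x(-10))² = ((-12/5 + (⅕)*(-14))/(-10))² = ((-12/5 - 14/5)*(-⅒))² = (-26/5*(-⅒))² = (13/25)² = 169/625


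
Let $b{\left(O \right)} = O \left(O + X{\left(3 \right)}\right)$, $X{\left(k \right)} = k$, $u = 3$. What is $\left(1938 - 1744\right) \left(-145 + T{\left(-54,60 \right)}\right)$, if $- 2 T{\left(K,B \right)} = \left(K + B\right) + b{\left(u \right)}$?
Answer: $-30458$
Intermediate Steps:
$b{\left(O \right)} = O \left(3 + O\right)$ ($b{\left(O \right)} = O \left(O + 3\right) = O \left(3 + O\right)$)
$T{\left(K,B \right)} = -9 - \frac{B}{2} - \frac{K}{2}$ ($T{\left(K,B \right)} = - \frac{\left(K + B\right) + 3 \left(3 + 3\right)}{2} = - \frac{\left(B + K\right) + 3 \cdot 6}{2} = - \frac{\left(B + K\right) + 18}{2} = - \frac{18 + B + K}{2} = -9 - \frac{B}{2} - \frac{K}{2}$)
$\left(1938 - 1744\right) \left(-145 + T{\left(-54,60 \right)}\right) = \left(1938 - 1744\right) \left(-145 - 12\right) = 194 \left(-145 - 12\right) = 194 \left(-157\right) = -30458$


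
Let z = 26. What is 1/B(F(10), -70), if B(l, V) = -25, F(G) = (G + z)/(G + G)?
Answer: -1/25 ≈ -0.040000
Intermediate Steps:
F(G) = (26 + G)/(2*G) (F(G) = (G + 26)/(G + G) = (26 + G)/((2*G)) = (26 + G)*(1/(2*G)) = (26 + G)/(2*G))
1/B(F(10), -70) = 1/(-25) = -1/25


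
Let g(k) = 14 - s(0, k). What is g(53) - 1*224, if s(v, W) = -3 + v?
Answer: -207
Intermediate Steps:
g(k) = 17 (g(k) = 14 - (-3 + 0) = 14 - 1*(-3) = 14 + 3 = 17)
g(53) - 1*224 = 17 - 1*224 = 17 - 224 = -207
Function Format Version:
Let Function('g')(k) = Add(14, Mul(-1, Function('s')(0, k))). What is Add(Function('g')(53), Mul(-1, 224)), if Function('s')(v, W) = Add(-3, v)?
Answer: -207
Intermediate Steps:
Function('g')(k) = 17 (Function('g')(k) = Add(14, Mul(-1, Add(-3, 0))) = Add(14, Mul(-1, -3)) = Add(14, 3) = 17)
Add(Function('g')(53), Mul(-1, 224)) = Add(17, Mul(-1, 224)) = Add(17, -224) = -207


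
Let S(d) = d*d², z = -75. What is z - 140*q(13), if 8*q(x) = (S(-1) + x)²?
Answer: -2595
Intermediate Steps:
S(d) = d³
q(x) = (-1 + x)²/8 (q(x) = ((-1)³ + x)²/8 = (-1 + x)²/8)
z - 140*q(13) = -75 - 35*(-1 + 13)²/2 = -75 - 35*12²/2 = -75 - 35*144/2 = -75 - 140*18 = -75 - 2520 = -2595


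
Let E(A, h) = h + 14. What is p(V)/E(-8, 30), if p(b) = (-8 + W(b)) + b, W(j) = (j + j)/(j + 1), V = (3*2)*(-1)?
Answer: -29/110 ≈ -0.26364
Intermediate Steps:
E(A, h) = 14 + h
V = -6 (V = 6*(-1) = -6)
W(j) = 2*j/(1 + j) (W(j) = (2*j)/(1 + j) = 2*j/(1 + j))
p(b) = -8 + b + 2*b/(1 + b) (p(b) = (-8 + 2*b/(1 + b)) + b = -8 + b + 2*b/(1 + b))
p(V)/E(-8, 30) = ((-8 + (-6)² - 5*(-6))/(1 - 6))/(14 + 30) = ((-8 + 36 + 30)/(-5))/44 = -⅕*58*(1/44) = -58/5*1/44 = -29/110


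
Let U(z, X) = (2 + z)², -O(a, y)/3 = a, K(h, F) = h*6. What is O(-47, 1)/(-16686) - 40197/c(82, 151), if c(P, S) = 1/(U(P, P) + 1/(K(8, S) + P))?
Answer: -51270438629936/180765 ≈ -2.8363e+8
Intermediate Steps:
K(h, F) = 6*h
O(a, y) = -3*a
c(P, S) = 1/((2 + P)² + 1/(48 + P)) (c(P, S) = 1/((2 + P)² + 1/(6*8 + P)) = 1/((2 + P)² + 1/(48 + P)))
O(-47, 1)/(-16686) - 40197/c(82, 151) = -3*(-47)/(-16686) - 40197*(193 + 82³ + 52*82² + 196*82)/(48 + 82) = 141*(-1/16686) - 40197/(130/(193 + 551368 + 52*6724 + 16072)) = -47/5562 - 40197/(130/(193 + 551368 + 349648 + 16072)) = -47/5562 - 40197/(130/917281) = -47/5562 - 40197/((1/917281)*130) = -47/5562 - 40197/130/917281 = -47/5562 - 40197*917281/130 = -47/5562 - 36871944357/130 = -51270438629936/180765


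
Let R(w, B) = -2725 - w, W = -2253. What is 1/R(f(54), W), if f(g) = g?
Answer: -1/2779 ≈ -0.00035984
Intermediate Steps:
1/R(f(54), W) = 1/(-2725 - 1*54) = 1/(-2725 - 54) = 1/(-2779) = -1/2779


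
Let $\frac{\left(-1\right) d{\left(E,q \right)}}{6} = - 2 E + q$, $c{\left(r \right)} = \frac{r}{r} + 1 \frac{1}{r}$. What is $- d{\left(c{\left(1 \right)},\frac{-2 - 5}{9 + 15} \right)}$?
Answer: $- \frac{103}{4} \approx -25.75$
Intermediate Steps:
$c{\left(r \right)} = 1 + \frac{1}{r}$
$d{\left(E,q \right)} = - 6 q + 12 E$ ($d{\left(E,q \right)} = - 6 \left(- 2 E + q\right) = - 6 \left(q - 2 E\right) = - 6 q + 12 E$)
$- d{\left(c{\left(1 \right)},\frac{-2 - 5}{9 + 15} \right)} = - (- 6 \frac{-2 - 5}{9 + 15} + 12 \frac{1 + 1}{1}) = - (- 6 \left(- \frac{7}{24}\right) + 12 \cdot 1 \cdot 2) = - (- 6 \left(\left(-7\right) \frac{1}{24}\right) + 12 \cdot 2) = - (\left(-6\right) \left(- \frac{7}{24}\right) + 24) = - (\frac{7}{4} + 24) = \left(-1\right) \frac{103}{4} = - \frac{103}{4}$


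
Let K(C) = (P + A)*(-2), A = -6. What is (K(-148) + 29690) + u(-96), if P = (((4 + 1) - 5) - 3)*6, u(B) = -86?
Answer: 29652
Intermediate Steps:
P = -18 (P = ((5 - 5) - 3)*6 = (0 - 3)*6 = -3*6 = -18)
K(C) = 48 (K(C) = (-18 - 6)*(-2) = -24*(-2) = 48)
(K(-148) + 29690) + u(-96) = (48 + 29690) - 86 = 29738 - 86 = 29652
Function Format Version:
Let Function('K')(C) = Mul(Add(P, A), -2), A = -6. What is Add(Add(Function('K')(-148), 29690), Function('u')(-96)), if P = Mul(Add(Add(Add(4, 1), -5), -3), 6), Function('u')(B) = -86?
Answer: 29652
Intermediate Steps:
P = -18 (P = Mul(Add(Add(5, -5), -3), 6) = Mul(Add(0, -3), 6) = Mul(-3, 6) = -18)
Function('K')(C) = 48 (Function('K')(C) = Mul(Add(-18, -6), -2) = Mul(-24, -2) = 48)
Add(Add(Function('K')(-148), 29690), Function('u')(-96)) = Add(Add(48, 29690), -86) = Add(29738, -86) = 29652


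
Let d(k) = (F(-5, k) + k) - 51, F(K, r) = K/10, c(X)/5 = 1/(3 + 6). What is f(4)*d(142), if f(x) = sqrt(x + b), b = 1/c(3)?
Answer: 181*sqrt(145)/10 ≈ 217.95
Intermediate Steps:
c(X) = 5/9 (c(X) = 5/(3 + 6) = 5/9)
F(K, r) = K/10 (F(K, r) = K*(1/10) = K/10)
d(k) = -103/2 + k (d(k) = ((1/10)*(-5) + k) - 51 = (-1/2 + k) - 51 = -103/2 + k)
b = 9/5 (b = 1/(5/9) = 9/5 ≈ 1.8000)
f(x) = sqrt(9/5 + x) (f(x) = sqrt(x + 9/5) = sqrt(9/5 + x))
f(4)*d(142) = (sqrt(45 + 25*4)/5)*(-103/2 + 142) = (sqrt(45 + 100)/5)*(181/2) = (sqrt(145)/5)*(181/2) = 181*sqrt(145)/10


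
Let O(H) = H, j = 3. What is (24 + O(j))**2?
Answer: 729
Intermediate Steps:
(24 + O(j))**2 = (24 + 3)**2 = 27**2 = 729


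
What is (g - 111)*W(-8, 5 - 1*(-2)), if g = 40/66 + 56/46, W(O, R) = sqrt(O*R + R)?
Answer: -580055*I/759 ≈ -764.24*I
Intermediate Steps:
W(O, R) = sqrt(R + O*R)
g = 1384/759 (g = 40*(1/66) + 56*(1/46) = 20/33 + 28/23 = 1384/759 ≈ 1.8235)
(g - 111)*W(-8, 5 - 1*(-2)) = (1384/759 - 111)*sqrt((5 - 1*(-2))*(1 - 8)) = -82865*I*sqrt(7)*sqrt(5 + 2)/759 = -82865*7*I/759 = -580055*I/759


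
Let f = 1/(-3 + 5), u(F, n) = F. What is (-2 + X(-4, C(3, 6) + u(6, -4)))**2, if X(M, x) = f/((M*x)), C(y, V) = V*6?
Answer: 452929/112896 ≈ 4.0119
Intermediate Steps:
C(y, V) = 6*V
f = 1/2 ≈ 0.50000
X(M, x) = 1/(2*M*x) (X(M, x) = 1/(2*((M*x))) = (1/(M*x))/2 = 1/(2*M*x))
(-2 + X(-4, C(3, 6) + u(6, -4)))**2 = (-2 + (1/2)/(-4*(6*6 + 6)))**2 = (-2 + (1/2)*(-1/4)/(36 + 6))**2 = (-2 + (1/2)*(-1/4)/42)**2 = (-2 + (1/2)*(-1/4)*(1/42))**2 = (-2 - 1/336)**2 = (-673/336)**2 = 452929/112896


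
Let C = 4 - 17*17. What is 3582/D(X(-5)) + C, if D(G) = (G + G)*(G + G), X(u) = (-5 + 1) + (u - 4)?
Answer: -94539/338 ≈ -279.70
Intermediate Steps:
X(u) = -8 + u (X(u) = -4 + (-4 + u) = -8 + u)
D(G) = 4*G² (D(G) = (2*G)*(2*G) = 4*G²)
C = -285 (C = 4 - 289 = -285)
3582/D(X(-5)) + C = 3582/((4*(-8 - 5)²)) - 285 = 3582/((4*(-13)²)) - 285 = 3582/((4*169)) - 285 = 3582/676 - 285 = 3582*(1/676) - 285 = 1791/338 - 285 = -94539/338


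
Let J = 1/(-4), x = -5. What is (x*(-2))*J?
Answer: -5/2 ≈ -2.5000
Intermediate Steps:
J = -¼ ≈ -0.25000
(x*(-2))*J = -5*(-2)*(-¼) = 10*(-¼) = -5/2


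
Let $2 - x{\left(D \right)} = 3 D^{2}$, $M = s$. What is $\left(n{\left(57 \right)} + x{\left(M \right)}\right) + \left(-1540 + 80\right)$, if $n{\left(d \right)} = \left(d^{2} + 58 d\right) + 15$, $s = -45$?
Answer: $-963$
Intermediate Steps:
$M = -45$
$x{\left(D \right)} = 2 - 3 D^{2}$
$n{\left(d \right)} = 15 + d^{2} + 58 d$
$\left(n{\left(57 \right)} + x{\left(M \right)}\right) + \left(-1540 + 80\right) = \left(\left(15 + 57^{2} + 58 \cdot 57\right) + \left(2 - 3 \left(-45\right)^{2}\right)\right) + \left(-1540 + 80\right) = \left(\left(15 + 3249 + 3306\right) + \left(2 - 6075\right)\right) - 1460 = \left(6570 + \left(2 - 6075\right)\right) - 1460 = \left(6570 - 6073\right) - 1460 = 497 - 1460 = -963$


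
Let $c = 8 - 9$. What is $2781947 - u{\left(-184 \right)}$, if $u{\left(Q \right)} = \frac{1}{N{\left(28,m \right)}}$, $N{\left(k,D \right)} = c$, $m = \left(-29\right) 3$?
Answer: $2781948$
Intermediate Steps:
$c = -1$ ($c = 8 - 9 = -1$)
$m = -87$
$N{\left(k,D \right)} = -1$
$u{\left(Q \right)} = -1$ ($u{\left(Q \right)} = \frac{1}{-1} = -1$)
$2781947 - u{\left(-184 \right)} = 2781947 - -1 = 2781947 + 1 = 2781948$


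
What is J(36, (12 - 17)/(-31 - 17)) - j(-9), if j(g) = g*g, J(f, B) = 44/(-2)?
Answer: -103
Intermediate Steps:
J(f, B) = -22 (J(f, B) = 44*(-½) = -22)
j(g) = g²
J(36, (12 - 17)/(-31 - 17)) - j(-9) = -22 - 1*(-9)² = -22 - 1*81 = -22 - 81 = -103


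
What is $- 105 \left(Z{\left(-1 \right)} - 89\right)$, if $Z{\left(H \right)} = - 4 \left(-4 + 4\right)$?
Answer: $9345$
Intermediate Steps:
$Z{\left(H \right)} = 0$ ($Z{\left(H \right)} = \left(-4\right) 0 = 0$)
$- 105 \left(Z{\left(-1 \right)} - 89\right) = - 105 \left(0 - 89\right) = \left(-105\right) \left(-89\right) = 9345$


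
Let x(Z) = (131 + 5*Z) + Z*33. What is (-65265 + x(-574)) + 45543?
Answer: -41403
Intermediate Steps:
x(Z) = 131 + 38*Z (x(Z) = (131 + 5*Z) + 33*Z = 131 + 38*Z)
(-65265 + x(-574)) + 45543 = (-65265 + (131 + 38*(-574))) + 45543 = (-65265 + (131 - 21812)) + 45543 = (-65265 - 21681) + 45543 = -86946 + 45543 = -41403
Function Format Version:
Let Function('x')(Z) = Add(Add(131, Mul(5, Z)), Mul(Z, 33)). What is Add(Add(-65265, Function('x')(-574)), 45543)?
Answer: -41403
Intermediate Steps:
Function('x')(Z) = Add(131, Mul(38, Z)) (Function('x')(Z) = Add(Add(131, Mul(5, Z)), Mul(33, Z)) = Add(131, Mul(38, Z)))
Add(Add(-65265, Function('x')(-574)), 45543) = Add(Add(-65265, Add(131, Mul(38, -574))), 45543) = Add(Add(-65265, Add(131, -21812)), 45543) = Add(Add(-65265, -21681), 45543) = Add(-86946, 45543) = -41403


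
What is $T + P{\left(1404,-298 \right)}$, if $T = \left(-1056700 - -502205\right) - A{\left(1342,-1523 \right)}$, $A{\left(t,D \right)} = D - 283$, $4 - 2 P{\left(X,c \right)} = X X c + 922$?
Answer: $293158036$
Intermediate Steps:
$P{\left(X,c \right)} = -459 - \frac{c X^{2}}{2}$ ($P{\left(X,c \right)} = 2 - \frac{X X c + 922}{2} = 2 - \frac{X^{2} c + 922}{2} = 2 - \frac{c X^{2} + 922}{2} = 2 - \frac{922 + c X^{2}}{2} = 2 - \left(461 + \frac{c X^{2}}{2}\right) = -459 - \frac{c X^{2}}{2}$)
$A{\left(t,D \right)} = -283 + D$ ($A{\left(t,D \right)} = D - 283 = -283 + D$)
$T = -552689$ ($T = \left(-1056700 - -502205\right) - \left(-283 - 1523\right) = \left(-1056700 + 502205\right) - -1806 = -554495 + 1806 = -552689$)
$T + P{\left(1404,-298 \right)} = -552689 - \left(459 - 149 \cdot 1404^{2}\right) = -552689 - \left(459 - 293711184\right) = -552689 + \left(-459 + 293711184\right) = -552689 + 293710725 = 293158036$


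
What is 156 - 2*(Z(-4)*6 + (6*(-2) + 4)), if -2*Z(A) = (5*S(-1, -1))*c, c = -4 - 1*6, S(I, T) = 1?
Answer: -128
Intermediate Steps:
c = -10 (c = -4 - 6 = -10)
Z(A) = 25 (Z(A) = -5*1*(-10)/2 = -5*(-10)/2 = -1/2*(-50) = 25)
156 - 2*(Z(-4)*6 + (6*(-2) + 4)) = 156 - 2*(25*6 + (6*(-2) + 4)) = 156 - 2*(150 + (-12 + 4)) = 156 - 2*(150 - 8) = 156 - 2*142 = 156 - 284 = -128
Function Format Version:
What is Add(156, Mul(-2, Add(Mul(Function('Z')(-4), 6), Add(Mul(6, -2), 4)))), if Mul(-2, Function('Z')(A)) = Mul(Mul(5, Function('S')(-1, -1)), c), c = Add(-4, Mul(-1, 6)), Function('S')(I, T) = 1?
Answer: -128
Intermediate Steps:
c = -10 (c = Add(-4, -6) = -10)
Function('Z')(A) = 25 (Function('Z')(A) = Mul(Rational(-1, 2), Mul(Mul(5, 1), -10)) = Mul(Rational(-1, 2), Mul(5, -10)) = Mul(Rational(-1, 2), -50) = 25)
Add(156, Mul(-2, Add(Mul(Function('Z')(-4), 6), Add(Mul(6, -2), 4)))) = Add(156, Mul(-2, Add(Mul(25, 6), Add(Mul(6, -2), 4)))) = Add(156, Mul(-2, Add(150, Add(-12, 4)))) = Add(156, Mul(-2, Add(150, -8))) = Add(156, Mul(-2, 142)) = Add(156, -284) = -128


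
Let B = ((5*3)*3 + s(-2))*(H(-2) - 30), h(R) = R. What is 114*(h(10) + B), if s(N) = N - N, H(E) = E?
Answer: -163020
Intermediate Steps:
s(N) = 0
B = -1440 (B = ((5*3)*3 + 0)*(-2 - 30) = (15*3 + 0)*(-32) = (45 + 0)*(-32) = 45*(-32) = -1440)
114*(h(10) + B) = 114*(10 - 1440) = 114*(-1430) = -163020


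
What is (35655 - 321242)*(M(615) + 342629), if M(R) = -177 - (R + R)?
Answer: -97448567314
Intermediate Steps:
M(R) = -177 - 2*R
(35655 - 321242)*(M(615) + 342629) = (35655 - 321242)*((-177 - 2*615) + 342629) = -285587*((-177 - 1230) + 342629) = -285587*(-1407 + 342629) = -285587*341222 = -97448567314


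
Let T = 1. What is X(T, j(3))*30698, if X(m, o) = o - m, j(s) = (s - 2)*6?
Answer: 153490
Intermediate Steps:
j(s) = -12 + 6*s (j(s) = (-2 + s)*6 = -12 + 6*s)
X(T, j(3))*30698 = ((-12 + 6*3) - 1*1)*30698 = ((-12 + 18) - 1)*30698 = (6 - 1)*30698 = 5*30698 = 153490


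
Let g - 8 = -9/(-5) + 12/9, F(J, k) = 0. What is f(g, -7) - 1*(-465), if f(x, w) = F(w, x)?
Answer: 465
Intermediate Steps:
g = 167/15 (g = 8 + (-9/(-5) + 12/9) = 8 + (-9*(-1/5) + 12*(1/9)) = 8 + (9/5 + 4/3) = 8 + 47/15 = 167/15 ≈ 11.133)
f(x, w) = 0
f(g, -7) - 1*(-465) = 0 - 1*(-465) = 0 + 465 = 465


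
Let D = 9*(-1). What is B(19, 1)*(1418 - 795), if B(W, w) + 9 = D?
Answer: -11214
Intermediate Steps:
D = -9
B(W, w) = -18 (B(W, w) = -9 - 9 = -18)
B(19, 1)*(1418 - 795) = -18*(1418 - 795) = -18*623 = -11214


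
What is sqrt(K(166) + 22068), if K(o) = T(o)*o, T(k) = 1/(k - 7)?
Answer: sqrt(557927502)/159 ≈ 148.56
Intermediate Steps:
T(k) = 1/(-7 + k)
K(o) = o/(-7 + o)
sqrt(K(166) + 22068) = sqrt(166/(-7 + 166) + 22068) = sqrt(166/159 + 22068) = sqrt(3508978/159) = sqrt(557927502)/159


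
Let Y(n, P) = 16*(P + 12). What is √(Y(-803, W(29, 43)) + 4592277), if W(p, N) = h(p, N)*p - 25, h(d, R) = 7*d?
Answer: √4686261 ≈ 2164.8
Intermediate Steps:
W(p, N) = -25 + 7*p² (W(p, N) = (7*p)*p - 25 = 7*p² - 25 = -25 + 7*p²)
Y(n, P) = 192 + 16*P (Y(n, P) = 16*(12 + P) = 192 + 16*P)
√(Y(-803, W(29, 43)) + 4592277) = √((192 + 16*(-25 + 7*29²)) + 4592277) = √((192 + 16*(-25 + 7*841)) + 4592277) = √((192 + 16*(-25 + 5887)) + 4592277) = √((192 + 16*5862) + 4592277) = √((192 + 93792) + 4592277) = √(93984 + 4592277) = √4686261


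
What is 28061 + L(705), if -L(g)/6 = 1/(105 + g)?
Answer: 3788234/135 ≈ 28061.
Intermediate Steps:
L(g) = -6/(105 + g)
28061 + L(705) = 28061 - 6/(105 + 705) = 28061 - 6/810 = 28061 - 6*1/810 = 28061 - 1/135 = 3788234/135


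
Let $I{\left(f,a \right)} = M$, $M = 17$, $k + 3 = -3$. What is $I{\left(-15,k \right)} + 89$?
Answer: $106$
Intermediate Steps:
$k = -6$ ($k = -3 - 3 = -6$)
$I{\left(f,a \right)} = 17$
$I{\left(-15,k \right)} + 89 = 17 + 89 = 106$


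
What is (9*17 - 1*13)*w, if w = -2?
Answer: -280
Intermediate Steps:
(9*17 - 1*13)*w = (9*17 - 1*13)*(-2) = (153 - 13)*(-2) = 140*(-2) = -280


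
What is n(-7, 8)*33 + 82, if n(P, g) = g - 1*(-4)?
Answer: 478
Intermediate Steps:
n(P, g) = 4 + g (n(P, g) = g + 4 = 4 + g)
n(-7, 8)*33 + 82 = (4 + 8)*33 + 82 = 12*33 + 82 = 396 + 82 = 478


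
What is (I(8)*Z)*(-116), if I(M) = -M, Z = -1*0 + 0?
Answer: 0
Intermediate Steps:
Z = 0 (Z = 0 + 0 = 0)
(I(8)*Z)*(-116) = (-1*8*0)*(-116) = -8*0*(-116) = 0*(-116) = 0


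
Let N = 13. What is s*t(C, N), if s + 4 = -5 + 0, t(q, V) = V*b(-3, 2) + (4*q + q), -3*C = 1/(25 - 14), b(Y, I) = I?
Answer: -2559/11 ≈ -232.64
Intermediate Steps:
C = -1/33 (C = -1/(3*(25 - 14)) = -⅓/11 = -⅓*1/11 = -1/33 ≈ -0.030303)
t(q, V) = 2*V + 5*q (t(q, V) = V*2 + (4*q + q) = 2*V + 5*q)
s = -9 (s = -4 + (-5 + 0) = -4 - 5 = -9)
s*t(C, N) = -9*(2*13 + 5*(-1/33)) = -9*(26 - 5/33) = -9*853/33 = -2559/11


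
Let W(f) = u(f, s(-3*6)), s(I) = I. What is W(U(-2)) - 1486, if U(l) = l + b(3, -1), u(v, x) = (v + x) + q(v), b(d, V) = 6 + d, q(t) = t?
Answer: -1490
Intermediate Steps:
u(v, x) = x + 2*v (u(v, x) = (v + x) + v = x + 2*v)
U(l) = 9 + l (U(l) = l + (6 + 3) = l + 9 = 9 + l)
W(f) = -18 + 2*f (W(f) = -3*6 + 2*f = -18 + 2*f)
W(U(-2)) - 1486 = (-18 + 2*(9 - 2)) - 1486 = (-18 + 2*7) - 1486 = (-18 + 14) - 1486 = -4 - 1486 = -1490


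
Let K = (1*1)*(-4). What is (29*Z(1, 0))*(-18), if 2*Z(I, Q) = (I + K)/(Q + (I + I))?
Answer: 783/2 ≈ 391.50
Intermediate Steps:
K = -4 (K = 1*(-4) = -4)
Z(I, Q) = (-4 + I)/(2*(Q + 2*I)) (Z(I, Q) = ((I - 4)/(Q + (I + I)))/2 = ((-4 + I)/(Q + 2*I))/2 = (-4 + I)/(2*(Q + 2*I)))
(29*Z(1, 0))*(-18) = (29*((-4 + 1)/(2*(0 + 2*1))))*(-18) = (29*((½)*(-3)/(0 + 2)))*(-18) = (29*((½)*(-3)/2))*(-18) = (29*((½)*(½)*(-3)))*(-18) = (29*(-¾))*(-18) = -87/4*(-18) = 783/2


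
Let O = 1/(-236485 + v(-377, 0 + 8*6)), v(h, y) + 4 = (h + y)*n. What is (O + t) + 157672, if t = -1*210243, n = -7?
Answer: -12311392207/234186 ≈ -52571.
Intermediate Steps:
v(h, y) = -4 - 7*h - 7*y (v(h, y) = -4 + (h + y)*(-7) = -4 + (-7*h - 7*y) = -4 - 7*h - 7*y)
t = -210243
O = -1/234186 (O = 1/(-236485 + (-4 - 7*(-377) - 7*(0 + 8*6))) = 1/(-236485 + (-4 + 2639 - 7*(0 + 48))) = 1/(-236485 + (-4 + 2639 - 7*48)) = 1/(-236485 + (-4 + 2639 - 336)) = 1/(-236485 + 2299) = 1/(-234186) = -1/234186 ≈ -4.2701e-6)
(O + t) + 157672 = (-1/234186 - 210243) + 157672 = -49235967199/234186 + 157672 = -12311392207/234186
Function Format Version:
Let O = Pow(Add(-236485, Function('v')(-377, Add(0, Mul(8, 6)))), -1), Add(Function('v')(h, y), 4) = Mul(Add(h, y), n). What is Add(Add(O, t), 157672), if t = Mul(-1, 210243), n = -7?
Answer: Rational(-12311392207, 234186) ≈ -52571.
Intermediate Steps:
Function('v')(h, y) = Add(-4, Mul(-7, h), Mul(-7, y)) (Function('v')(h, y) = Add(-4, Mul(Add(h, y), -7)) = Add(-4, Add(Mul(-7, h), Mul(-7, y))) = Add(-4, Mul(-7, h), Mul(-7, y)))
t = -210243
O = Rational(-1, 234186) (O = Pow(Add(-236485, Add(-4, Mul(-7, -377), Mul(-7, Add(0, Mul(8, 6))))), -1) = Pow(Add(-236485, Add(-4, 2639, Mul(-7, Add(0, 48)))), -1) = Pow(Add(-236485, Add(-4, 2639, Mul(-7, 48))), -1) = Pow(Add(-236485, Add(-4, 2639, -336)), -1) = Pow(Add(-236485, 2299), -1) = Pow(-234186, -1) = Rational(-1, 234186) ≈ -4.2701e-6)
Add(Add(O, t), 157672) = Add(Add(Rational(-1, 234186), -210243), 157672) = Add(Rational(-49235967199, 234186), 157672) = Rational(-12311392207, 234186)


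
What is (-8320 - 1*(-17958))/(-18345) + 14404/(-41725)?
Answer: -133277386/153089025 ≈ -0.87059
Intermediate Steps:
(-8320 - 1*(-17958))/(-18345) + 14404/(-41725) = (-8320 + 17958)*(-1/18345) + 14404*(-1/41725) = 9638*(-1/18345) - 14404/41725 = -9638/18345 - 14404/41725 = -133277386/153089025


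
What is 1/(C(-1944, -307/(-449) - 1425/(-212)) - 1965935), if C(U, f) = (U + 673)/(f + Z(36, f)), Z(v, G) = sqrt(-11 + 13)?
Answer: -941326181094445187/1850753760660342214435969 - 11516220042224*sqrt(2)/1850753760660342214435969 ≈ -5.0863e-7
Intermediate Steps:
Z(v, G) = sqrt(2)
C(U, f) = (673 + U)/(f + sqrt(2)) (C(U, f) = (U + 673)/(f + sqrt(2)) = (673 + U)/(f + sqrt(2)))
1/(C(-1944, -307/(-449) - 1425/(-212)) - 1965935) = 1/((673 - 1944)/((-307/(-449) - 1425/(-212)) + sqrt(2)) - 1965935) = 1/(-1271/((-307*(-1/449) - 1425*(-1/212)) + sqrt(2)) - 1965935) = 1/(-1271/((307/449 + 1425/212) + sqrt(2)) - 1965935) = 1/(-1271/(704909/95188 + sqrt(2)) - 1965935) = 1/(-1965935 - 1271/(704909/95188 + sqrt(2)))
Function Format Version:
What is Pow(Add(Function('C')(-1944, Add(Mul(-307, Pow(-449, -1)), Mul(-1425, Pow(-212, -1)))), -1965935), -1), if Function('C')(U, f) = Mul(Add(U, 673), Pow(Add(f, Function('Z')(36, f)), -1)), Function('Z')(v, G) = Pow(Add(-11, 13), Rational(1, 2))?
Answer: Add(Rational(-941326181094445187, 1850753760660342214435969), Mul(Rational(-11516220042224, 1850753760660342214435969), Pow(2, Rational(1, 2)))) ≈ -5.0863e-7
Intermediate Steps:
Function('Z')(v, G) = Pow(2, Rational(1, 2))
Function('C')(U, f) = Mul(Pow(Add(f, Pow(2, Rational(1, 2))), -1), Add(673, U)) (Function('C')(U, f) = Mul(Add(U, 673), Pow(Add(f, Pow(2, Rational(1, 2))), -1)) = Mul(Add(673, U), Pow(Add(f, Pow(2, Rational(1, 2))), -1)) = Mul(Pow(Add(f, Pow(2, Rational(1, 2))), -1), Add(673, U)))
Pow(Add(Function('C')(-1944, Add(Mul(-307, Pow(-449, -1)), Mul(-1425, Pow(-212, -1)))), -1965935), -1) = Pow(Add(Mul(Pow(Add(Add(Mul(-307, Pow(-449, -1)), Mul(-1425, Pow(-212, -1))), Pow(2, Rational(1, 2))), -1), Add(673, -1944)), -1965935), -1) = Pow(Add(Mul(Pow(Add(Add(Mul(-307, Rational(-1, 449)), Mul(-1425, Rational(-1, 212))), Pow(2, Rational(1, 2))), -1), -1271), -1965935), -1) = Pow(Add(Mul(Pow(Add(Add(Rational(307, 449), Rational(1425, 212)), Pow(2, Rational(1, 2))), -1), -1271), -1965935), -1) = Pow(Add(Mul(Pow(Add(Rational(704909, 95188), Pow(2, Rational(1, 2))), -1), -1271), -1965935), -1) = Pow(Add(Mul(-1271, Pow(Add(Rational(704909, 95188), Pow(2, Rational(1, 2))), -1)), -1965935), -1) = Pow(Add(-1965935, Mul(-1271, Pow(Add(Rational(704909, 95188), Pow(2, Rational(1, 2))), -1))), -1)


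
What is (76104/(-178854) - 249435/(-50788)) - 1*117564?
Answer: -177977991224565/1513939492 ≈ -1.1756e+5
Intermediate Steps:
(76104/(-178854) - 249435/(-50788)) - 1*117564 = (76104*(-1/178854) - 249435*(-1/50788)) - 117564 = (-12684/29809 + 249435/50788) - 117564 = 6791212923/1513939492 - 117564 = -177977991224565/1513939492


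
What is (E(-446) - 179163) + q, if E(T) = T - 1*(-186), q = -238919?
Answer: -418342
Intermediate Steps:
E(T) = 186 + T (E(T) = T + 186 = 186 + T)
(E(-446) - 179163) + q = ((186 - 446) - 179163) - 238919 = (-260 - 179163) - 238919 = -179423 - 238919 = -418342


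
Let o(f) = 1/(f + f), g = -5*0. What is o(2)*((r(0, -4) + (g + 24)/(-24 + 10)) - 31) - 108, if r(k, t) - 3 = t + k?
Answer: -815/7 ≈ -116.43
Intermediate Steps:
g = 0
o(f) = 1/(2*f)
r(k, t) = 3 + k + t (r(k, t) = 3 + (t + k) = 3 + (k + t) = 3 + k + t)
o(2)*((r(0, -4) + (g + 24)/(-24 + 10)) - 31) - 108 = ((½)/2)*(((3 + 0 - 4) + (0 + 24)/(-24 + 10)) - 31) - 108 = ((½)*(½))*((-1 + 24/(-14)) - 31) - 108 = ((-1 + 24*(-1/14)) - 31)/4 - 108 = ((-1 - 12/7) - 31)/4 - 108 = (-19/7 - 31)/4 - 108 = (¼)*(-236/7) - 108 = -59/7 - 108 = -815/7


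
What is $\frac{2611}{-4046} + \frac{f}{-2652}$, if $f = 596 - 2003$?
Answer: $- \frac{1725}{15028} \approx -0.11479$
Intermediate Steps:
$f = -1407$
$\frac{2611}{-4046} + \frac{f}{-2652} = \frac{2611}{-4046} - \frac{1407}{-2652} = 2611 \left(- \frac{1}{4046}\right) - - \frac{469}{884} = - \frac{373}{578} + \frac{469}{884} = - \frac{1725}{15028}$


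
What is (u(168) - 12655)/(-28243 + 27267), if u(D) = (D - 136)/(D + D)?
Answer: 265753/20496 ≈ 12.966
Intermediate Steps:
u(D) = (-136 + D)/(2*D) (u(D) = (-136 + D)/((2*D)) = (-136 + D)*(1/(2*D)) = (-136 + D)/(2*D))
(u(168) - 12655)/(-28243 + 27267) = ((½)*(-136 + 168)/168 - 12655)/(-28243 + 27267) = ((½)*(1/168)*32 - 12655)/(-976) = (2/21 - 12655)*(-1/976) = -265753/21*(-1/976) = 265753/20496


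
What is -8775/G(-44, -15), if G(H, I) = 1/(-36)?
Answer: 315900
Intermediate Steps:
G(H, I) = -1/36
-8775/G(-44, -15) = -8775/(-1/36) = -8775*(-36) = 315900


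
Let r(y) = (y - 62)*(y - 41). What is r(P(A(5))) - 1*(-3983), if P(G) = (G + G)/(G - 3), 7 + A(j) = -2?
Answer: 25491/4 ≈ 6372.8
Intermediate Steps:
A(j) = -9 (A(j) = -7 - 2 = -9)
P(G) = 2*G/(-3 + G) (P(G) = (2*G)/(-3 + G) = 2*G/(-3 + G))
r(y) = (-62 + y)*(-41 + y)
r(P(A(5))) - 1*(-3983) = (2542 + (2*(-9)/(-3 - 9))² - 206*(-9)/(-3 - 9)) - 1*(-3983) = (2542 + (2*(-9)/(-12))² - 206*(-9)/(-12)) + 3983 = (2542 + (2*(-9)*(-1/12))² - 206*(-9)*(-1)/12) + 3983 = (2542 + (3/2)² - 103*3/2) + 3983 = (2542 + 9/4 - 309/2) + 3983 = 9559/4 + 3983 = 25491/4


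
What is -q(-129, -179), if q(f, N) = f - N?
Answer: -50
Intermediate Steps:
-q(-129, -179) = -(-129 - 1*(-179)) = -(-129 + 179) = -1*50 = -50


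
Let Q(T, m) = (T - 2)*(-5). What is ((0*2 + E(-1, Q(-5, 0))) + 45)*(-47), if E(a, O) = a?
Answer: -2068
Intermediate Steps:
Q(T, m) = 10 - 5*T (Q(T, m) = (-2 + T)*(-5) = 10 - 5*T)
((0*2 + E(-1, Q(-5, 0))) + 45)*(-47) = ((0*2 - 1) + 45)*(-47) = ((0 - 1) + 45)*(-47) = (-1 + 45)*(-47) = 44*(-47) = -2068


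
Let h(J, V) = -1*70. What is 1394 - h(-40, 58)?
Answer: 1464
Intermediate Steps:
h(J, V) = -70
1394 - h(-40, 58) = 1394 - 1*(-70) = 1394 + 70 = 1464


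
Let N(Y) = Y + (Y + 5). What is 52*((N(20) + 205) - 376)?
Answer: -6552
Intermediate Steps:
N(Y) = 5 + 2*Y (N(Y) = Y + (5 + Y) = 5 + 2*Y)
52*((N(20) + 205) - 376) = 52*(((5 + 2*20) + 205) - 376) = 52*(((5 + 40) + 205) - 376) = 52*((45 + 205) - 376) = 52*(250 - 376) = 52*(-126) = -6552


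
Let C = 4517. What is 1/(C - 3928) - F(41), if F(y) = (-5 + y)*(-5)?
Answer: 106021/589 ≈ 180.00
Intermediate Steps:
F(y) = 25 - 5*y
1/(C - 3928) - F(41) = 1/(4517 - 3928) - (25 - 5*41) = 1/589 - (25 - 205) = 1/589 - 1*(-180) = 1/589 + 180 = 106021/589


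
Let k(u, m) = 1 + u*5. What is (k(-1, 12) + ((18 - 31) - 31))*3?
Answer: -144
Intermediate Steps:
k(u, m) = 1 + 5*u
(k(-1, 12) + ((18 - 31) - 31))*3 = ((1 + 5*(-1)) + ((18 - 31) - 31))*3 = ((1 - 5) + (-13 - 31))*3 = (-4 - 44)*3 = -48*3 = -144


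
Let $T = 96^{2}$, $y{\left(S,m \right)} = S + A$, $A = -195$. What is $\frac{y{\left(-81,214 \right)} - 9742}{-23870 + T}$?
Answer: $\frac{5009}{7327} \approx 0.68364$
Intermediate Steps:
$y{\left(S,m \right)} = -195 + S$ ($y{\left(S,m \right)} = S - 195 = -195 + S$)
$T = 9216$
$\frac{y{\left(-81,214 \right)} - 9742}{-23870 + T} = \frac{\left(-195 - 81\right) - 9742}{-23870 + 9216} = \frac{-276 - 9742}{-14654} = \left(-10018\right) \left(- \frac{1}{14654}\right) = \frac{5009}{7327}$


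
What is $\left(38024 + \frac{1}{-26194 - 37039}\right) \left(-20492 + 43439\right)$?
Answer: $\frac{55173114898677}{63233} \approx 8.7254 \cdot 10^{8}$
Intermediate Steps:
$\left(38024 + \frac{1}{-26194 - 37039}\right) \left(-20492 + 43439\right) = \left(38024 + \frac{1}{-63233}\right) 22947 = \left(38024 - \frac{1}{63233}\right) 22947 = \frac{2404371591}{63233} \cdot 22947 = \frac{55173114898677}{63233}$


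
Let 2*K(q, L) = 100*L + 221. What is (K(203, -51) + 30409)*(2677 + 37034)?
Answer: 2221393629/2 ≈ 1.1107e+9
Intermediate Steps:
K(q, L) = 221/2 + 50*L (K(q, L) = (100*L + 221)/2 = (221 + 100*L)/2 = 221/2 + 50*L)
(K(203, -51) + 30409)*(2677 + 37034) = ((221/2 + 50*(-51)) + 30409)*(2677 + 37034) = ((221/2 - 2550) + 30409)*39711 = (-4879/2 + 30409)*39711 = (55939/2)*39711 = 2221393629/2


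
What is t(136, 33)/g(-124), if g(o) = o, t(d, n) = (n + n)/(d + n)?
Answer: -33/10478 ≈ -0.0031495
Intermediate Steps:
t(d, n) = 2*n/(d + n) (t(d, n) = (2*n)/(d + n) = 2*n/(d + n))
t(136, 33)/g(-124) = (2*33/(136 + 33))/(-124) = (2*33/169)*(-1/124) = (2*33*(1/169))*(-1/124) = (66/169)*(-1/124) = -33/10478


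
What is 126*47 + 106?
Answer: 6028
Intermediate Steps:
126*47 + 106 = 5922 + 106 = 6028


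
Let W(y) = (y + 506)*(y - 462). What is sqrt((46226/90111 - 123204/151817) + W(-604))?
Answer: sqrt(399008721235614757853982)/1954340241 ≈ 323.21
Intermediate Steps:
W(y) = (-462 + y)*(506 + y) (W(y) = (506 + y)*(-462 + y) = (-462 + y)*(506 + y))
sqrt((46226/90111 - 123204/151817) + W(-604)) = sqrt((46226/90111 - 123204/151817) + (-233772 + (-604)**2 + 44*(-604))) = sqrt((46226*(1/90111) - 123204*1/151817) + (-233772 + 364816 - 26576)) = sqrt((46226/90111 - 123204/151817) + 104468) = sqrt(-4084143002/13680381687 + 104468) = sqrt(1429158029934514/13680381687) = sqrt(399008721235614757853982)/1954340241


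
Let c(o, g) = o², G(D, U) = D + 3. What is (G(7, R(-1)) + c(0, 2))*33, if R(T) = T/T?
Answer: 330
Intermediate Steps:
R(T) = 1
G(D, U) = 3 + D
(G(7, R(-1)) + c(0, 2))*33 = ((3 + 7) + 0²)*33 = (10 + 0)*33 = 10*33 = 330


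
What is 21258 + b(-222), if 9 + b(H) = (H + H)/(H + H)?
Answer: 21250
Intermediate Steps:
b(H) = -8 (b(H) = -9 + (H + H)/(H + H) = -9 + (2*H)/((2*H)) = -9 + (2*H)*(1/(2*H)) = -9 + 1 = -8)
21258 + b(-222) = 21258 - 8 = 21250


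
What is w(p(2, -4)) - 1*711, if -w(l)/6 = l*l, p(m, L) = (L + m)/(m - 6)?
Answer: -1425/2 ≈ -712.50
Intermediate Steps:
p(m, L) = (L + m)/(-6 + m)
w(l) = -6*l² (w(l) = -6*l*l = -6*l²)
w(p(2, -4)) - 1*711 = -6*(-4 + 2)²/(-6 + 2)² - 1*711 = -6*(-2/(-4))² - 711 = -6*(-¼*(-2))² - 711 = -6*(½)² - 711 = -6*¼ - 711 = -3/2 - 711 = -1425/2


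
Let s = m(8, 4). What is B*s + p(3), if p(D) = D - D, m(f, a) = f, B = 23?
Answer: 184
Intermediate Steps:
p(D) = 0
s = 8
B*s + p(3) = 23*8 + 0 = 184 + 0 = 184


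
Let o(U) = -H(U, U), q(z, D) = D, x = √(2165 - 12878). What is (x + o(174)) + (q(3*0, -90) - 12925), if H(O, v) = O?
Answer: -13189 + I*√10713 ≈ -13189.0 + 103.5*I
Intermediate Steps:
x = I*√10713 (x = √(-10713) = I*√10713 ≈ 103.5*I)
o(U) = -U
(x + o(174)) + (q(3*0, -90) - 12925) = (I*√10713 - 1*174) + (-90 - 12925) = (I*√10713 - 174) - 13015 = (-174 + I*√10713) - 13015 = -13189 + I*√10713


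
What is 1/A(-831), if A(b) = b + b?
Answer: -1/1662 ≈ -0.00060168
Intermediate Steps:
A(b) = 2*b
1/A(-831) = 1/(2*(-831)) = 1/(-1662) = -1/1662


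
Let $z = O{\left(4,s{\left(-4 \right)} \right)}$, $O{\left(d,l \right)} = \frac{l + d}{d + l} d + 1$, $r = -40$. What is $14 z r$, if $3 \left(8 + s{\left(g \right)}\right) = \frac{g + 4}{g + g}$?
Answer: $-2800$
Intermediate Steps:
$s{\left(g \right)} = -8 + \frac{4 + g}{6 g}$ ($s{\left(g \right)} = -8 + \frac{\left(g + 4\right) \frac{1}{g + g}}{3} = -8 + \frac{\left(4 + g\right) \frac{1}{2 g}}{3} = -8 + \frac{\frac{1}{2} \frac{1}{g} \left(4 + g\right)}{3} = -8 + \frac{4 + g}{6 g}$)
$O{\left(d,l \right)} = 1 + d$ ($O{\left(d,l \right)} = \frac{d + l}{d + l} d + 1 = 1 d + 1 = d + 1 = 1 + d$)
$z = 5$ ($z = 1 + 4 = 5$)
$14 z r = 14 \cdot 5 \left(-40\right) = 70 \left(-40\right) = -2800$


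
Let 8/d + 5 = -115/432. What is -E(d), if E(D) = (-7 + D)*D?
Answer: -66980736/5175625 ≈ -12.942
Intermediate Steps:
d = -3456/2275 (d = 8/(-5 - 115/432) = 8/(-2275/432) = 8*(-432/2275) = -3456/2275 ≈ -1.5191)
E(D) = D*(-7 + D)
-E(d) = -(-3456)*(-7 - 3456/2275)/2275 = -(-3456)*(-19381)/(2275*2275) = -1*66980736/5175625 = -66980736/5175625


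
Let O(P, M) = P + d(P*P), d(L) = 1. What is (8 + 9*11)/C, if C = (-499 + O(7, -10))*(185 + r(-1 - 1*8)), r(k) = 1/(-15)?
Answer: -1605/1362034 ≈ -0.0011784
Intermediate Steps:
O(P, M) = 1 + P (O(P, M) = P + 1 = 1 + P)
r(k) = -1/15 (r(k) = 1*(-1/15) = -1/15)
C = -1362034/15 (C = (-499 + (1 + 7))*(185 - 1/15) = (-499 + 8)*(2774/15) = -491*2774/15 = -1362034/15 ≈ -90802.)
(8 + 9*11)/C = (8 + 9*11)/(-1362034/15) = (8 + 99)*(-15/1362034) = 107*(-15/1362034) = -1605/1362034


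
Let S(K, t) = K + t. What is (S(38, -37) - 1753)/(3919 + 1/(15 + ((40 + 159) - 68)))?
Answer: -85264/190725 ≈ -0.44705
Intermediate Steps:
(S(38, -37) - 1753)/(3919 + 1/(15 + ((40 + 159) - 68))) = ((38 - 37) - 1753)/(3919 + 1/(15 + ((40 + 159) - 68))) = (1 - 1753)/(3919 + 1/(15 + (199 - 68))) = -1752/(3919 + 1/(15 + 131)) = -1752/(3919 + 1/146) = -1752/572175/146 = -1752*146/572175 = -85264/190725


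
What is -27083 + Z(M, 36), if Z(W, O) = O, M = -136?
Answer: -27047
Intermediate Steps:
-27083 + Z(M, 36) = -27083 + 36 = -27047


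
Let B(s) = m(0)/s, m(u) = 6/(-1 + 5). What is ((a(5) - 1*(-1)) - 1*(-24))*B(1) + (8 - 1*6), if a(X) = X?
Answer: 47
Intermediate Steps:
m(u) = 3/2 (m(u) = 6/4 = (¼)*6 = 3/2)
B(s) = 3/(2*s)
((a(5) - 1*(-1)) - 1*(-24))*B(1) + (8 - 1*6) = ((5 - 1*(-1)) - 1*(-24))*((3/2)/1) + (8 - 1*6) = ((5 + 1) + 24)*((3/2)*1) + (8 - 6) = (6 + 24)*(3/2) + 2 = 30*(3/2) + 2 = 45 + 2 = 47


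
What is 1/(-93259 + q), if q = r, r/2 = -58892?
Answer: -1/211043 ≈ -4.7384e-6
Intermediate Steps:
r = -117784 (r = 2*(-58892) = -117784)
q = -117784
1/(-93259 + q) = 1/(-93259 - 117784) = 1/(-211043) = -1/211043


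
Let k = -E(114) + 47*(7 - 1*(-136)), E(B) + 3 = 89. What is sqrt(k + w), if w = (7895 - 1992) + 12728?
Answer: sqrt(25266) ≈ 158.95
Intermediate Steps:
E(B) = 86 (E(B) = -3 + 89 = 86)
k = 6635 (k = -1*86 + 47*(7 - 1*(-136)) = -86 + 47*(7 + 136) = -86 + 47*143 = -86 + 6721 = 6635)
w = 18631 (w = 5903 + 12728 = 18631)
sqrt(k + w) = sqrt(6635 + 18631) = sqrt(25266)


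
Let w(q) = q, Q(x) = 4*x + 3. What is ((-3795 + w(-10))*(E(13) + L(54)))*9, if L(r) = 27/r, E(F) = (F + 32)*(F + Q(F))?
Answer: -209613645/2 ≈ -1.0481e+8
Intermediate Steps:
Q(x) = 3 + 4*x
E(F) = (3 + 5*F)*(32 + F) (E(F) = (F + 32)*(F + (3 + 4*F)) = (32 + F)*(3 + 5*F) = (3 + 5*F)*(32 + F))
((-3795 + w(-10))*(E(13) + L(54)))*9 = ((-3795 - 10)*((96 + 5*13² + 163*13) + 27/54))*9 = -3805*((96 + 5*169 + 2119) + 27*(1/54))*9 = -3805*((96 + 845 + 2119) + ½)*9 = -3805*(3060 + ½)*9 = -3805*6121/2*9 = -23290405/2*9 = -209613645/2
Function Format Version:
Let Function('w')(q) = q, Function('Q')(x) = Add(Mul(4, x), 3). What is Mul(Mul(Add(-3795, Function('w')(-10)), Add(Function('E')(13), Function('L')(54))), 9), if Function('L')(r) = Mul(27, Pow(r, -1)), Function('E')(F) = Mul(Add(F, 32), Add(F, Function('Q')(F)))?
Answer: Rational(-209613645, 2) ≈ -1.0481e+8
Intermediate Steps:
Function('Q')(x) = Add(3, Mul(4, x))
Function('E')(F) = Mul(Add(3, Mul(5, F)), Add(32, F)) (Function('E')(F) = Mul(Add(F, 32), Add(F, Add(3, Mul(4, F)))) = Mul(Add(32, F), Add(3, Mul(5, F))) = Mul(Add(3, Mul(5, F)), Add(32, F)))
Mul(Mul(Add(-3795, Function('w')(-10)), Add(Function('E')(13), Function('L')(54))), 9) = Mul(Mul(Add(-3795, -10), Add(Add(96, Mul(5, Pow(13, 2)), Mul(163, 13)), Mul(27, Pow(54, -1)))), 9) = Mul(Mul(-3805, Add(Add(96, Mul(5, 169), 2119), Mul(27, Rational(1, 54)))), 9) = Mul(Mul(-3805, Add(Add(96, 845, 2119), Rational(1, 2))), 9) = Mul(Mul(-3805, Add(3060, Rational(1, 2))), 9) = Mul(Mul(-3805, Rational(6121, 2)), 9) = Mul(Rational(-23290405, 2), 9) = Rational(-209613645, 2)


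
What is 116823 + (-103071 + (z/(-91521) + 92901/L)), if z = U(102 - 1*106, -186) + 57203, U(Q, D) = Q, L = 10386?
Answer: 1453299400591/105615234 ≈ 13760.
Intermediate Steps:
z = 57199 (z = (102 - 1*106) + 57203 = (102 - 106) + 57203 = -4 + 57203 = 57199)
116823 + (-103071 + (z/(-91521) + 92901/L)) = 116823 + (-103071 + (57199/(-91521) + 92901/10386)) = 116823 + (-103071 + (57199*(-1/91521) + 92901*(1/10386))) = 116823 + (-103071 + (-57199/91521 + 30967/3462)) = 116823 + (-103071 + 878702623/105615234) = 116823 - 10884989080991/105615234 = 1453299400591/105615234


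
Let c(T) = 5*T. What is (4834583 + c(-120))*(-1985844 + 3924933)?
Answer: 9373523261487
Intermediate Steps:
(4834583 + c(-120))*(-1985844 + 3924933) = (4834583 + 5*(-120))*(-1985844 + 3924933) = (4834583 - 600)*1939089 = 4833983*1939089 = 9373523261487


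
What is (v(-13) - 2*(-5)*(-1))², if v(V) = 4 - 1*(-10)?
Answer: 16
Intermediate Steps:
v(V) = 14 (v(V) = 4 + 10 = 14)
(v(-13) - 2*(-5)*(-1))² = (14 - 2*(-5)*(-1))² = (14 + 10*(-1))² = (14 - 10)² = 4² = 16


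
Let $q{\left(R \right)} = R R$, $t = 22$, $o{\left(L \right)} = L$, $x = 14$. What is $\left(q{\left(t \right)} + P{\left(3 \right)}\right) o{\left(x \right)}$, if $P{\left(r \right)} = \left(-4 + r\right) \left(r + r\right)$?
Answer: $6692$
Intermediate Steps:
$P{\left(r \right)} = 2 r \left(-4 + r\right)$ ($P{\left(r \right)} = \left(-4 + r\right) 2 r = 2 r \left(-4 + r\right)$)
$q{\left(R \right)} = R^{2}$
$\left(q{\left(t \right)} + P{\left(3 \right)}\right) o{\left(x \right)} = \left(22^{2} + 2 \cdot 3 \left(-4 + 3\right)\right) 14 = \left(484 + 2 \cdot 3 \left(-1\right)\right) 14 = \left(484 - 6\right) 14 = 478 \cdot 14 = 6692$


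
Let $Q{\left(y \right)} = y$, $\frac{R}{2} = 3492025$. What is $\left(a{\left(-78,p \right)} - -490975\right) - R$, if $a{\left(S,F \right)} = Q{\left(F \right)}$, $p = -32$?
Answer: $-6493107$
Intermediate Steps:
$R = 6984050$ ($R = 2 \cdot 3492025 = 6984050$)
$a{\left(S,F \right)} = F$
$\left(a{\left(-78,p \right)} - -490975\right) - R = \left(-32 - -490975\right) - 6984050 = \left(-32 + 490975\right) - 6984050 = 490943 - 6984050 = -6493107$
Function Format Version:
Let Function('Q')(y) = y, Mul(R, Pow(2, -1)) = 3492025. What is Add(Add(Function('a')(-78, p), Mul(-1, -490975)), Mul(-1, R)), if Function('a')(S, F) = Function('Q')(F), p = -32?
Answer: -6493107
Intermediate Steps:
R = 6984050 (R = Mul(2, 3492025) = 6984050)
Function('a')(S, F) = F
Add(Add(Function('a')(-78, p), Mul(-1, -490975)), Mul(-1, R)) = Add(Add(-32, Mul(-1, -490975)), Mul(-1, 6984050)) = Add(Add(-32, 490975), -6984050) = Add(490943, -6984050) = -6493107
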